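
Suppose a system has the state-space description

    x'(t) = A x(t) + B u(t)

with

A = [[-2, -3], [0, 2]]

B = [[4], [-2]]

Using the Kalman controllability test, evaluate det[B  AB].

-20

AB = [[-2], [-4]]
Controllability matrix C = [B  AB] = [[4, -2], [-2, -4]]
det(C) = 4·(-4) - (-2)·(-2) = -16 - 4 = -20
Since det(C) ≠ 0, rank(C) = 2 and the system is completely controllable.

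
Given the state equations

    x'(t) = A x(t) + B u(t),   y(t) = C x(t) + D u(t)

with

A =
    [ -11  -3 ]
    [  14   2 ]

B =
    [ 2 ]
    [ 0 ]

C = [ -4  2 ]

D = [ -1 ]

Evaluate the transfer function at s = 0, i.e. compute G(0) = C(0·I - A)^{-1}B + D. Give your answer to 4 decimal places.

G(0) = C(-A)^{-1}B + D = -C A^{-1} B + D.
det A = 20, so A^{-1} = (1/20)·adj(A) = [[1/10, 3/20], [-7/10, -11/20]]
A^{-1} B = [1/5, -7/5]^T
C A^{-1} B = -18/5
G(0) = D - C A^{-1} B = -1 - (-18/5) = 13/5 ≈ 2.6000

2.6000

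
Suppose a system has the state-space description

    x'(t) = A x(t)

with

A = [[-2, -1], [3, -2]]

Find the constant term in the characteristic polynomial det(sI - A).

7

For a 2×2 matrix, det(sI - A) = s^2 - (tr A)s + det A.
tr A = -4, det A = 7.
So p(s) = s^2 + 4s + 7.
The constant term is 7.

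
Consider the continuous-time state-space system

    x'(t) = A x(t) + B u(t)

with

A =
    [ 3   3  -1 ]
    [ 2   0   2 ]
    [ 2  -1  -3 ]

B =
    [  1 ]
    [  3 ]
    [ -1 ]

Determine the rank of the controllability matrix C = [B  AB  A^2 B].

AB = [[13], [0], [2]]
A^2B = [[37], [30], [20]]
Controllability matrix C = [B  AB  A^2B] = [[1, 13, 37], [3, 0, 30], [-1, 2, 20]]
det(C) = 1·(0·20 - 30·2) - 13·(3·20 - 30·(-1)) + 37·(3·2 - 0·(-1)) = 1·(-60) - 13·90 + 37·6 = -1008 ≠ 0, so rank(C) = 3.
rank(C) = 3 = n, so the pair (A, B) is completely controllable.

3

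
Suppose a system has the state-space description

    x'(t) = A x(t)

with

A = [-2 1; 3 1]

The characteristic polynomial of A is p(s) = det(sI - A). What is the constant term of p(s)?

For a 2×2 matrix, det(sI - A) = s^2 - (tr A)s + det A.
tr A = -1, det A = -5.
So p(s) = s^2 + s - 5.
The constant term is -5.

-5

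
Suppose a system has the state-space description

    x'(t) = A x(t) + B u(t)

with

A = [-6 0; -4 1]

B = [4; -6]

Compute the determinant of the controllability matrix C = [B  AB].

AB = [[-24], [-22]]
Controllability matrix C = [B  AB] = [[4, -24], [-6, -22]]
det(C) = 4·(-22) - (-24)·(-6) = -88 - 144 = -232
Since det(C) ≠ 0, rank(C) = 2 and the system is completely controllable.

-232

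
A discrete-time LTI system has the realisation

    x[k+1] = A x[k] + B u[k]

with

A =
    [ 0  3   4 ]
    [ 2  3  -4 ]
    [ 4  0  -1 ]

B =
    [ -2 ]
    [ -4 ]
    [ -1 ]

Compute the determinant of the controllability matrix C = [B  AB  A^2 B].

1176

AB = [[-16], [-12], [-7]]
A^2B = [[-64], [-40], [-57]]
Controllability matrix C = [B  AB  A^2B] = [[-2, -16, -64], [-4, -12, -40], [-1, -7, -57]]
Expanding along the first row, det(C) = (-2)·((-12)·(-57) - (-40)·(-7)) - (-16)·((-4)·(-57) - (-40)·(-1)) + (-64)·((-4)·(-7) - (-12)·(-1)) = (-2)·404 - (-16)·188 + (-64)·16 = 1176
Since det(C) ≠ 0, rank(C) = 3 and the system is completely controllable.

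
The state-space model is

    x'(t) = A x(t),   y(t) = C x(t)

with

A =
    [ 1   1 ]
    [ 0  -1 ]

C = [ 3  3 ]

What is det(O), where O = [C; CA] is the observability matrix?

CA = [[3, 0]]
Observability matrix O = [C; CA] = [[3, 3], [3, 0]]
det(O) = 3·0 - 3·3 = 0 - 9 = -9
Since det(O) ≠ 0, rank(O) = 2 and the system is completely observable.

-9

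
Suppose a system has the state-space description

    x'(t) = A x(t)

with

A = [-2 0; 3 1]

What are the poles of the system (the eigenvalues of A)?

det(sI - A) = s^2 - (tr A)s + det A, with tr A = (-2) + 1 = -1 and det A = (-2)·1 - 0·3 = -2 - 0 = -2.
So p(s) = det(sI - A) = s^2 + s - 2.
Factor s^2 + s - 2: two numbers with sum -1 and product -2 are 1 and -2, so s^2 + s - 2 = (s - 1)(s + 2).
Hence p(s) = (s - 1) (s + 2), with roots -2, 1.
At least one eigenvalue has non-negative real part, so the system is not asymptotically stable.

-2, 1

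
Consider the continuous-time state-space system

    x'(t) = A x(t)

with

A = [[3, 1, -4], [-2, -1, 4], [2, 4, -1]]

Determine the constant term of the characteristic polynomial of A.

15

Expand det(sI - A) for the 3×3 matrix.
p(s) = s^3 - s^2 - 11s + 15.
(Check: constant term = det(-A) = (-1)^3 det A = 15; coefficient of s^2 = -tr A = -1.)
The constant term is 15.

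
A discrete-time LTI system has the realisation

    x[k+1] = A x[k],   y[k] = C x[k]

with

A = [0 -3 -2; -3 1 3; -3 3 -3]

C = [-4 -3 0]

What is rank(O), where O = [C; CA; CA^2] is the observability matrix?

3

CA = [[9, 9, -1]]
CA^2 = [[-24, -21, 12]]
Observability matrix O = [C; CA; CA^2] = [[-4, -3, 0], [9, 9, -1], [-24, -21, 12]]
det(O) = (-4)·(9·12 - (-1)·(-21)) - (-3)·(9·12 - (-1)·(-24)) + 0·(9·(-21) - 9·(-24)) = (-4)·87 - (-3)·84 + 0·27 = -96 ≠ 0, so rank(O) = 3.
rank(O) = 3 = n, so the pair (A, C) is completely observable.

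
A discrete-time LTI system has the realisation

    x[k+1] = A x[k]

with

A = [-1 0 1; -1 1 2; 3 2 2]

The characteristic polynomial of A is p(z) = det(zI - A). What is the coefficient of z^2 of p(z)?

Expand det(zI - A) for the 3×3 matrix.
p(z) = z^3 - 2z^2 - 8z + 3.
(Check: constant term = det(-A) = (-1)^3 det A = 3; coefficient of z^2 = -tr A = -2.)
The coefficient of z^2 is -2.

-2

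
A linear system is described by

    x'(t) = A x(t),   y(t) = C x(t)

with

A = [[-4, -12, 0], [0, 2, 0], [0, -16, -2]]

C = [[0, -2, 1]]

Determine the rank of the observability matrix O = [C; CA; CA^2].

2

CA = [[0, -20, -2]]
CA^2 = [[0, -8, 4]]
Observability matrix O = [C; CA; CA^2] = [[0, -2, 1], [0, -20, -2], [0, -8, 4]]
Column 1 of O is identically zero, so rank(O) ≤ 2.
The 2×2 minor from rows 1, 2, columns 2, 3 is (-2)·(-2) - 1·(-20) = 4 - (-20) = 24 ≠ 0, so rank(O) = 2.
rank(O) = 2 < n = 3, so the pair (A, C) is not completely observable.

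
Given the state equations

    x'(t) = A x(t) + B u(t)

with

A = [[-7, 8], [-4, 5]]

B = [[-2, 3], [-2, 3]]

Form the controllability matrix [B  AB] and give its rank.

1

AB = [[-2, 3], [-2, 3]]
Controllability matrix C = [B  AB] = [[-2, 3, -2, 3], [-2, 3, -2, 3]]
Every column of C is a scalar multiple of column 1 = [-2, -2] (multipliers 1, -3/2, 1, -3/2), so the columns span a one-dimensional space.
C ≠ 0, hence rank(C) = 1.
rank(C) = 1 < n = 2, so the pair (A, B) is not completely controllable.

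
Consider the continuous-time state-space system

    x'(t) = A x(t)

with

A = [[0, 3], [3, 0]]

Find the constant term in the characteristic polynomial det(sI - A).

-9

For a 2×2 matrix, det(sI - A) = s^2 - (tr A)s + det A.
tr A = 0, det A = -9.
So p(s) = s^2 - 9.
The constant term is -9.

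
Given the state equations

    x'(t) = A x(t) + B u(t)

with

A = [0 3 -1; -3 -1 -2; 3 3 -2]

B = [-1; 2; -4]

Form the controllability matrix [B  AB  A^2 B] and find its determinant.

1682

AB = [[10], [9], [11]]
A^2B = [[16], [-61], [35]]
Controllability matrix C = [B  AB  A^2B] = [[-1, 10, 16], [2, 9, -61], [-4, 11, 35]]
Expanding along the first row, det(C) = (-1)·(9·35 - (-61)·11) - 10·(2·35 - (-61)·(-4)) + 16·(2·11 - 9·(-4)) = (-1)·986 - 10·(-174) + 16·58 = 1682
Since det(C) ≠ 0, rank(C) = 3 and the system is completely controllable.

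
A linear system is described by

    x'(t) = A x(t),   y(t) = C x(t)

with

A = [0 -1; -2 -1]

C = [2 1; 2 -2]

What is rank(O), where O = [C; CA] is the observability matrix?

2

CA = [[-2, -3], [4, 0]]
Observability matrix O = [C; CA] = [[2, 1], [2, -2], [-2, -3], [4, 0]]
Take the 2×2 submatrix of O formed by rows 1, 2: [[2, 1], [2, -2]]. Its determinant is 2·(-2) - 1·2 = -4 - 2 = -6 ≠ 0.
So rank(O) ≥ 2; since O has 2 columns, rank(O) = 2.
rank(O) = 2 = n, so the pair (A, C) is completely observable.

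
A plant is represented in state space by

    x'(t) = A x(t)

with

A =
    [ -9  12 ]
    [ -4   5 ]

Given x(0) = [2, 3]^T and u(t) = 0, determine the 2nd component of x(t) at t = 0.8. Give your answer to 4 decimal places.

det(sI - A) = s^2 - (tr A)s + det A, with tr A = (-9) + 5 = -4 and det A = (-9)·5 - 12·(-4) = -45 - (-48) = 3.
So p(s) = det(sI - A) = s^2 + 4s + 3.
Factor s^2 + 4s + 3: two numbers with sum -4 and product 3 are -1 and -3, so s^2 + 4s + 3 = (s + 1)(s + 3).
Hence p(s) = (s + 1) (s + 3), with roots -3, -1.
The eigenvalues -3, -1 are distinct and real, so A is diagonalisable and x(t) = e^{At} x(0) = V diag(e^{λ_i t}) V^{-1} x(0), where the columns of V are the eigenvectors.
λ = -3: A - (-3)I = [[-6, 12], [-4, 8]]. Row 1 gives (-6)·v1 + 12·v2 = 0, so take v_1 = [2, 1]^T.
λ = -1: A - (-1)I = [[-8, 12], [-4, 6]]. Row 1 gives (-8)·v1 + 12·v2 = 0, so take v_2 = [3, 2]^T.
V = [v_1 v_2] = [[2, 3], [1, 2]] has det V = 1, so V^{-1} = adj(V)/det V = [[2, -3], [-1, 2]].
Modal coordinates z(0) = V^{-1} x(0): 2·2 + (-3)·3 = -5; (-1)·2 + 2·3 = 4; so z(0) = [-5, 4]^T.
x_2(t) = Σ_i (v_i)_2 · z_i(0) · e^{λ_i t} (row 2 of V times the modal terms).
x_2(0.8) = 1·(-5)·e^{-3·0.8} + 2·4·e^{-1·0.8} = (-5)·0.090718 + 8·0.449329 = 3.1410.

3.1410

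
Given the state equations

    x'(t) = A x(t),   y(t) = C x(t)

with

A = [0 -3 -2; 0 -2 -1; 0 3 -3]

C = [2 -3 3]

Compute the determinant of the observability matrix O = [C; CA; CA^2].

-582

CA = [[0, 9, -10]]
CA^2 = [[0, -48, 21]]
Observability matrix O = [C; CA; CA^2] = [[2, -3, 3], [0, 9, -10], [0, -48, 21]]
Expanding along the first row, det(O) = 2·(9·21 - (-10)·(-48)) - (-3)·(0·21 - (-10)·0) + 3·(0·(-48) - 9·0) = 2·(-291) - (-3)·0 + 3·0 = -582
Since det(O) ≠ 0, rank(O) = 3 and the system is completely observable.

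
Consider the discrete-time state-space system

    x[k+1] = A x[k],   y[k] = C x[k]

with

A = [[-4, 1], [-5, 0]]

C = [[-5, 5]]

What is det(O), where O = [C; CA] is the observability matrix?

50

CA = [[-5, -5]]
Observability matrix O = [C; CA] = [[-5, 5], [-5, -5]]
det(O) = (-5)·(-5) - 5·(-5) = 25 - (-25) = 50
Since det(O) ≠ 0, rank(O) = 2 and the system is completely observable.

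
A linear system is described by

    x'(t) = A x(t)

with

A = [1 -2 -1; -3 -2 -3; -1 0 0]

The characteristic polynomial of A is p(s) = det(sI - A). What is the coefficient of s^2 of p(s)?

1

Expand det(sI - A) for the 3×3 matrix.
p(s) = s^3 + s^2 - 9s + 4.
(Check: constant term = det(-A) = (-1)^3 det A = 4; coefficient of s^2 = -tr A = 1.)
The coefficient of s^2 is 1.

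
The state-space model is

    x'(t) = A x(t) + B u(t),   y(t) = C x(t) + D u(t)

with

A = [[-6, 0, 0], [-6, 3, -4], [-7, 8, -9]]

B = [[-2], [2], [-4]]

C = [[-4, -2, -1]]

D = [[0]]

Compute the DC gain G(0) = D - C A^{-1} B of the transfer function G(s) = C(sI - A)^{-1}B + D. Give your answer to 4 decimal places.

G(0) = C(-A)^{-1}B + D = -C A^{-1} B + D.
det A = -30, so A^{-1} = (1/-30)·adj(A) = [[-1/6, 0, 0], [13/15, -9/5, 4/5], [9/10, -8/5, 3/5]]
A^{-1} B = [1/3, -128/15, -37/5]^T
C A^{-1} B = 347/15
G(0) = D - C A^{-1} B = 0 - (347/15) = -347/15 ≈ -23.1333

-23.1333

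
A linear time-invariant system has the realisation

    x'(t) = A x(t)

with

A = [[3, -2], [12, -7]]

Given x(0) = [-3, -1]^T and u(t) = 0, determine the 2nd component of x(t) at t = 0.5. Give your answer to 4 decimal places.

det(sI - A) = s^2 - (tr A)s + det A, with tr A = 3 + (-7) = -4 and det A = 3·(-7) - (-2)·12 = -21 - (-24) = 3.
So p(s) = det(sI - A) = s^2 + 4s + 3.
Factor s^2 + 4s + 3: two numbers with sum -4 and product 3 are -1 and -3, so s^2 + 4s + 3 = (s + 1)(s + 3).
Hence p(s) = (s + 1) (s + 3), with roots -3, -1.
The eigenvalues -3, -1 are distinct and real, so A is diagonalisable and x(t) = e^{At} x(0) = V diag(e^{λ_i t}) V^{-1} x(0), where the columns of V are the eigenvectors.
λ = -3: A - (-3)I = [[6, -2], [12, -4]]. Row 1 gives 6·v1 + (-2)·v2 = 0, so take v_1 = [1, 3]^T.
λ = -1: A - (-1)I = [[4, -2], [12, -6]]. Row 1 gives 4·v1 + (-2)·v2 = 0, so take v_2 = [-1, -2]^T.
V = [v_1 v_2] = [[1, -1], [3, -2]] has det V = 1, so V^{-1} = adj(V)/det V = [[-2, 1], [-3, 1]].
Modal coordinates z(0) = V^{-1} x(0): (-2)·(-3) + 1·(-1) = 5; (-3)·(-3) + 1·(-1) = 8; so z(0) = [5, 8]^T.
x_2(t) = Σ_i (v_i)_2 · z_i(0) · e^{λ_i t} (row 2 of V times the modal terms).
x_2(0.5) = 3·5·e^{-3·0.5} + (-2)·8·e^{-1·0.5} = 15·0.223130 + (-16)·0.606531 = -6.3575.

-6.3575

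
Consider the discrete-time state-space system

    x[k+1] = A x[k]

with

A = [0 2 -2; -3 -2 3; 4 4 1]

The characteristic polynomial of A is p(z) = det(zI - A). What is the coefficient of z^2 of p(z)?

1

Expand det(zI - A) for the 3×3 matrix.
p(z) = z^3 + z^2 - 38.
(Check: constant term = det(-A) = (-1)^3 det A = -38; coefficient of z^2 = -tr A = 1.)
The coefficient of z^2 is 1.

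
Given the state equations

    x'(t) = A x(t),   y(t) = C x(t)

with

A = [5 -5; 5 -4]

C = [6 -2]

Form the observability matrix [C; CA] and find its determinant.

-92

CA = [[20, -22]]
Observability matrix O = [C; CA] = [[6, -2], [20, -22]]
det(O) = 6·(-22) - (-2)·20 = -132 - (-40) = -92
Since det(O) ≠ 0, rank(O) = 2 and the system is completely observable.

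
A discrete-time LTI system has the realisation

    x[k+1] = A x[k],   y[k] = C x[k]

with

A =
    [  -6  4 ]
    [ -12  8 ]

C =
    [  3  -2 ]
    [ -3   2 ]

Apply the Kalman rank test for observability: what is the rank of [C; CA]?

1

CA = [[6, -4], [-6, 4]]
Observability matrix O = [C; CA] = [[3, -2], [-3, 2], [6, -4], [-6, 4]]
Every row of O is a scalar multiple of row 1 = [3, -2] (multipliers 1, -1, 2, -2), so the rows span a one-dimensional space.
O ≠ 0, hence rank(O) = 1.
rank(O) = 1 < n = 2, so the pair (A, C) is not completely observable.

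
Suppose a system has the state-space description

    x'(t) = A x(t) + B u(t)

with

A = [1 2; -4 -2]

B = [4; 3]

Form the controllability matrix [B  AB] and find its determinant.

-118

AB = [[10], [-22]]
Controllability matrix C = [B  AB] = [[4, 10], [3, -22]]
det(C) = 4·(-22) - 10·3 = -88 - 30 = -118
Since det(C) ≠ 0, rank(C) = 2 and the system is completely controllable.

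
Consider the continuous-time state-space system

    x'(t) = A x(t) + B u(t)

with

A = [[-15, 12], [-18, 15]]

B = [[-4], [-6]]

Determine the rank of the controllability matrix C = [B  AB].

1

AB = [[-12], [-18]]
Controllability matrix C = [B  AB] = [[-4, -12], [-6, -18]]
Every column of C is a scalar multiple of column 1 = [-4, -6] (multipliers 1, 3), so the columns span a one-dimensional space.
C ≠ 0, hence rank(C) = 1.
rank(C) = 1 < n = 2, so the pair (A, B) is not completely controllable.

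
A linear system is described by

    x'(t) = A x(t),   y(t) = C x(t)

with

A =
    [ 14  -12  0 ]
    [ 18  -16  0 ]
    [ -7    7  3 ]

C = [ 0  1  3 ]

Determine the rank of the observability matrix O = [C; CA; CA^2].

2

CA = [[-3, 5, 9]]
CA^2 = [[-15, 19, 27]]
Observability matrix O = [C; CA; CA^2] = [[0, 1, 3], [-3, 5, 9], [-15, 19, 27]]
The columns c1, c2, c3 of O are linearly dependent: -2·c1 - 3·c2 + c3 = 0 (check each entry), so rank(O) ≤ 2.
The 2×2 minor from rows 1, 2, columns 1, 2 is 0·5 - 1·(-3) = 0 - (-3) = 3 ≠ 0, so rank(O) = 2.
rank(O) = 2 < n = 3, so the pair (A, C) is not completely observable.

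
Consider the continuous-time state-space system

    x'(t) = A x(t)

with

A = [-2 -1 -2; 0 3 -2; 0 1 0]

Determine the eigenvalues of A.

det(sI - A) = s^3 - (tr A)s^2 + (M11 + M22 + M33)s - det A, where Mii is the 2×2 principal minor of A obtained by deleting row i and column i.
tr A = (-2) + 3 + 0 = 1; M11 = 3·0 - (-2)·1 = 0 - (-2) = 2; M22 = (-2)·0 - (-2)·0 = 0 - 0 = 0; M33 = (-2)·3 - (-1)·0 = -6 - 0 = -6; sum of minors = -4.
det A = (-2)·(3·0 - (-2)·1) - (-1)·(0·0 - (-2)·0) + (-2)·(0·1 - 3·0) = (-2)·2 - (-1)·0 + (-2)·0 = -4.
So p(s) = det(sI - A) = s^3 - s^2 - 4s + 4.
Rational-root test: any integer root divides 4. Testing small divisors, s = 1 works: p(1) = 1 + (-1) + (-4) + 4 = 0, so (s - 1) is a factor.
Dividing, p(s) = (s - 1)(s^2 - 4).
Factor s^2 - 4: two numbers with sum 0 and product -4 are 2 and -2, so s^2 - 4 = (s - 2)(s + 2).
Hence p(s) = (s - 2) (s - 1) (s + 2), with roots -2, 1, 2.
At least one eigenvalue has non-negative real part, so the system is not asymptotically stable.

-2, 1, 2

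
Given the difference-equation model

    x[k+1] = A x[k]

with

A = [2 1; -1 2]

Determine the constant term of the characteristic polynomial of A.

5

For a 2×2 matrix, det(zI - A) = z^2 - (tr A)z + det A.
tr A = 4, det A = 5.
So p(z) = z^2 - 4z + 5.
The constant term is 5.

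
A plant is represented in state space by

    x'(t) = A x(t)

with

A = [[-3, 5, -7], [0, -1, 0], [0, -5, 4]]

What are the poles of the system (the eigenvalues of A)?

-3, -1, 4

det(sI - A) = s^3 - (tr A)s^2 + (M11 + M22 + M33)s - det A, where Mii is the 2×2 principal minor of A obtained by deleting row i and column i.
tr A = (-3) + (-1) + 4 = 0; M11 = (-1)·4 - 0·(-5) = -4 - 0 = -4; M22 = (-3)·4 - (-7)·0 = -12 - 0 = -12; M33 = (-3)·(-1) - 5·0 = 3 - 0 = 3; sum of minors = -13.
det A = (-3)·((-1)·4 - 0·(-5)) - 5·(0·4 - 0·0) + (-7)·(0·(-5) - (-1)·0) = (-3)·(-4) - 5·0 + (-7)·0 = 12.
So p(s) = det(sI - A) = s^3 - 13s - 12.
Rational-root test: any integer root divides -12. Testing small divisors, s = -1 works: p(-1) = -1 + 0 + 13 + (-12) = 0, so (s + 1) is a factor.
Dividing, p(s) = (s + 1)(s^2 - s - 12).
Factor s^2 - s - 12: two numbers with sum 1 and product -12 are 4 and -3, so s^2 - s - 12 = (s - 4)(s + 3).
Hence p(s) = (s - 4) (s + 1) (s + 3), with roots -3, -1, 4.
At least one eigenvalue has non-negative real part, so the system is not asymptotically stable.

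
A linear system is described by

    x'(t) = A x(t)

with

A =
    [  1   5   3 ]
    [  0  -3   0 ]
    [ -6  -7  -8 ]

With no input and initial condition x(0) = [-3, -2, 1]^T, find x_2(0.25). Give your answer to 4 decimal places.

-0.9447

det(sI - A) = s^3 - (tr A)s^2 + (M11 + M22 + M33)s - det A, where Mii is the 2×2 principal minor of A obtained by deleting row i and column i.
tr A = 1 + (-3) + (-8) = -10; M11 = (-3)·(-8) - 0·(-7) = 24 - 0 = 24; M22 = 1·(-8) - 3·(-6) = -8 - (-18) = 10; M33 = 1·(-3) - 5·0 = -3 - 0 = -3; sum of minors = 31.
det A = 1·((-3)·(-8) - 0·(-7)) - 5·(0·(-8) - 0·(-6)) + 3·(0·(-7) - (-3)·(-6)) = 1·24 - 5·0 + 3·(-18) = -30.
So p(s) = det(sI - A) = s^3 + 10s^2 + 31s + 30.
Rational-root test: any integer root divides 30. Testing small divisors, s = -2 works: p(-2) = -8 + 40 + (-62) + 30 = 0, so (s + 2) is a factor.
Dividing, p(s) = (s + 2)(s^2 + 8s + 15).
Factor s^2 + 8s + 15: two numbers with sum -8 and product 15 are -3 and -5, so s^2 + 8s + 15 = (s + 3)(s + 5).
Hence p(s) = (s + 2) (s + 3) (s + 5), with roots -5, -3, -2.
The eigenvalues -5, -3, -2 are distinct and real, so A is diagonalisable and x(t) = e^{At} x(0) = V diag(e^{λ_i t}) V^{-1} x(0), where the columns of V are the eigenvectors.
λ = -5: A - (-5)I = [[6, 5, 3], [0, 2, 0], [-6, -7, -3]]. v must be orthogonal to every row; (row 1) × (row 2) = [-6, 0, 12], so take v_1 = [-1, 0, 2]^T.
λ = -3: A - (-3)I = [[4, 5, 3], [0, 0, 0], [-6, -7, -5]]. v must be orthogonal to every row; (row 1) × (row 3) = [-4, 2, 2], so take v_2 = [-2, 1, 1]^T.
λ = -2: A - (-2)I = [[3, 5, 3], [0, -1, 0], [-6, -7, -6]]. v must be orthogonal to every row; (row 1) × (row 2) = [3, 0, -3], so take v_3 = [-1, 0, 1]^T.
V = [v_1 v_2 v_3] = [[-1, -2, -1], [0, 1, 0], [2, 1, 1]] has det V = 1, so V^{-1} = adj(V)/det V = [[1, 1, 1], [0, 1, 0], [-2, -3, -1]].
Modal coordinates z(0) = V^{-1} x(0): 1·(-3) + 1·(-2) + 1·1 = -4; 0·(-3) + 1·(-2) + 0·1 = -2; (-2)·(-3) + (-3)·(-2) + (-1)·1 = 11; so z(0) = [-4, -2, 11]^T.
x_2(t) = Σ_i (v_i)_2 · z_i(0) · e^{λ_i t} (row 2 of V times the modal terms).
x_2(0.25) = 0·(-4)·e^{-5·0.25} + 1·(-2)·e^{-3·0.25} + 0·11·e^{-2·0.25} = 0·0.286505 + (-2)·0.472367 + 0·0.606531 = -0.9447.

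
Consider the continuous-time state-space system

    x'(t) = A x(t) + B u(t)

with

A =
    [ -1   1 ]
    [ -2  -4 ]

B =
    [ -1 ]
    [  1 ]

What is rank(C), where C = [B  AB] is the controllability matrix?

1

AB = [[2], [-2]]
Controllability matrix C = [B  AB] = [[-1, 2], [1, -2]]
Every column of C is a scalar multiple of column 1 = [-1, 1] (multipliers 1, -2), so the columns span a one-dimensional space.
C ≠ 0, hence rank(C) = 1.
rank(C) = 1 < n = 2, so the pair (A, B) is not completely controllable.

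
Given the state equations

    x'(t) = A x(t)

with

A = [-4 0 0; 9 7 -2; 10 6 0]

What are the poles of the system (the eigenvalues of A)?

det(sI - A) = s^3 - (tr A)s^2 + (M11 + M22 + M33)s - det A, where Mii is the 2×2 principal minor of A obtained by deleting row i and column i.
tr A = (-4) + 7 + 0 = 3; M11 = 7·0 - (-2)·6 = 0 - (-12) = 12; M22 = (-4)·0 - 0·10 = 0 - 0 = 0; M33 = (-4)·7 - 0·9 = -28 - 0 = -28; sum of minors = -16.
det A = (-4)·(7·0 - (-2)·6) - 0·(9·0 - (-2)·10) + 0·(9·6 - 7·10) = (-4)·12 - 0·20 + 0·(-16) = -48.
So p(s) = det(sI - A) = s^3 - 3s^2 - 16s + 48.
Rational-root test: any integer root divides 48. Testing small divisors, s = 3 works: p(3) = 27 + (-27) + (-48) + 48 = 0, so (s - 3) is a factor.
Dividing, p(s) = (s - 3)(s^2 - 16).
Factor s^2 - 16: two numbers with sum 0 and product -16 are 4 and -4, so s^2 - 16 = (s - 4)(s + 4).
Hence p(s) = (s - 4) (s - 3) (s + 4), with roots -4, 3, 4.
At least one eigenvalue has non-negative real part, so the system is not asymptotically stable.

-4, 3, 4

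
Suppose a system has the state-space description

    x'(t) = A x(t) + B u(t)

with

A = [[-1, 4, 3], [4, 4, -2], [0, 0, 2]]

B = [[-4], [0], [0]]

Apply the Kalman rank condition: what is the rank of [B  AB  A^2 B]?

AB = [[4], [-16], [0]]
A^2B = [[-68], [-48], [0]]
Controllability matrix C = [B  AB  A^2B] = [[-4, 4, -68], [0, -16, -48], [0, 0, 0]]
Row 3 of C is identically zero, so rank(C) ≤ 2.
The 2×2 minor from rows 1, 2, columns 1, 2 is (-4)·(-16) - 4·0 = 64 - 0 = 64 ≠ 0, so rank(C) = 2.
rank(C) = 2 < n = 3, so the pair (A, B) is not completely controllable.

2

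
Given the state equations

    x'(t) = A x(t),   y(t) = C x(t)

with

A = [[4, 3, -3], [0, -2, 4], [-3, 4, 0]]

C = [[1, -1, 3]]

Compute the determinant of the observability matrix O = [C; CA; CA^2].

CA = [[-5, 17, -7]]
CA^2 = [[1, -77, 83]]
Observability matrix O = [C; CA; CA^2] = [[1, -1, 3], [-5, 17, -7], [1, -77, 83]]
Expanding along the first row, det(O) = 1·(17·83 - (-7)·(-77)) - (-1)·((-5)·83 - (-7)·1) + 3·((-5)·(-77) - 17·1) = 1·872 - (-1)·(-408) + 3·368 = 1568
Since det(O) ≠ 0, rank(O) = 3 and the system is completely observable.

1568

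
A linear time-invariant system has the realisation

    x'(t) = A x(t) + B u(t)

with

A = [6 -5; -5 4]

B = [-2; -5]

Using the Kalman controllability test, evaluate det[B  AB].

85

AB = [[13], [-10]]
Controllability matrix C = [B  AB] = [[-2, 13], [-5, -10]]
det(C) = (-2)·(-10) - 13·(-5) = 20 - (-65) = 85
Since det(C) ≠ 0, rank(C) = 2 and the system is completely controllable.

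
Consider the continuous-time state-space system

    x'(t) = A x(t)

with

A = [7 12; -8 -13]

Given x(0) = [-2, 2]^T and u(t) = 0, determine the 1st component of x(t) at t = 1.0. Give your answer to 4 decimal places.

-0.0135

det(sI - A) = s^2 - (tr A)s + det A, with tr A = 7 + (-13) = -6 and det A = 7·(-13) - 12·(-8) = -91 - (-96) = 5.
So p(s) = det(sI - A) = s^2 + 6s + 5.
Factor s^2 + 6s + 5: two numbers with sum -6 and product 5 are -1 and -5, so s^2 + 6s + 5 = (s + 1)(s + 5).
Hence p(s) = (s + 1) (s + 5), with roots -5, -1.
The eigenvalues -5, -1 are distinct and real, so A is diagonalisable and x(t) = e^{At} x(0) = V diag(e^{λ_i t}) V^{-1} x(0), where the columns of V are the eigenvectors.
λ = -5: A - (-5)I = [[12, 12], [-8, -8]]. Row 1 gives 12·v1 + 12·v2 = 0, so take v_1 = [1, -1]^T.
λ = -1: A - (-1)I = [[8, 12], [-8, -12]]. Row 1 gives 8·v1 + 12·v2 = 0, so take v_2 = [3, -2]^T.
V = [v_1 v_2] = [[1, 3], [-1, -2]] has det V = 1, so V^{-1} = adj(V)/det V = [[-2, -3], [1, 1]].
Modal coordinates z(0) = V^{-1} x(0): (-2)·(-2) + (-3)·2 = -2; 1·(-2) + 1·2 = 0; so z(0) = [-2, 0]^T.
x_1(t) = Σ_i (v_i)_1 · z_i(0) · e^{λ_i t} (row 1 of V times the modal terms).
x_1(1.0) = 1·(-2)·e^{-5·1.0} + 3·0·e^{-1·1.0} = (-2)·0.006738 + 0·0.367879 = -0.0135.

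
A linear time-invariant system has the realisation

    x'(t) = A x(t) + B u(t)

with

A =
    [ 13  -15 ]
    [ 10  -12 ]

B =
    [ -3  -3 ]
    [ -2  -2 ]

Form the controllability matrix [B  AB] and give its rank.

1

AB = [[-9, -9], [-6, -6]]
Controllability matrix C = [B  AB] = [[-3, -3, -9, -9], [-2, -2, -6, -6]]
Every column of C is a scalar multiple of column 1 = [-3, -2] (multipliers 1, 1, 3, 3), so the columns span a one-dimensional space.
C ≠ 0, hence rank(C) = 1.
rank(C) = 1 < n = 2, so the pair (A, B) is not completely controllable.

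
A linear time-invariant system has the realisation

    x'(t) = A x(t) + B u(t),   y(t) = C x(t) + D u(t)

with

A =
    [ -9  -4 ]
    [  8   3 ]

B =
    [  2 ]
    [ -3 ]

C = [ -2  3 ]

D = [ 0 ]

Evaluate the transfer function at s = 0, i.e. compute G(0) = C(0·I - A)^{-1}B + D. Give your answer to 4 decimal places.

G(0) = C(-A)^{-1}B + D = -C A^{-1} B + D.
det A = 5, so A^{-1} = (1/5)·adj(A) = [[3/5, 4/5], [-8/5, -9/5]]
A^{-1} B = [-6/5, 11/5]^T
C A^{-1} B = 9
G(0) = D - C A^{-1} B = 0 - (9) = -9

-9.0000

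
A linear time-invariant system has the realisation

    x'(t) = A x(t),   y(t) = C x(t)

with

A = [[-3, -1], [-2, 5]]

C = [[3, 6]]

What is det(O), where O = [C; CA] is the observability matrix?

CA = [[-21, 27]]
Observability matrix O = [C; CA] = [[3, 6], [-21, 27]]
det(O) = 3·27 - 6·(-21) = 81 - (-126) = 207
Since det(O) ≠ 0, rank(O) = 2 and the system is completely observable.

207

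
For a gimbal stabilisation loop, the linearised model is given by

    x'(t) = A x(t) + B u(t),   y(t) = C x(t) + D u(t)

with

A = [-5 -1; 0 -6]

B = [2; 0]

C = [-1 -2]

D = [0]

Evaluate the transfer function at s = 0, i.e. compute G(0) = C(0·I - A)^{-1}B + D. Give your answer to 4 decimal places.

G(0) = C(-A)^{-1}B + D = -C A^{-1} B + D.
det A = 30, so A^{-1} = (1/30)·adj(A) = [[-1/5, 1/30], [0, -1/6]]
A^{-1} B = [-2/5, 0]^T
C A^{-1} B = 2/5
G(0) = D - C A^{-1} B = 0 - (2/5) = -2/5 ≈ -0.4000

-0.4000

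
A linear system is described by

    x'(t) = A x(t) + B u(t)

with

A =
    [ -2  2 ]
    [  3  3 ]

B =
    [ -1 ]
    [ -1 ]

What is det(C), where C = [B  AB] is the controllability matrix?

6

AB = [[0], [-6]]
Controllability matrix C = [B  AB] = [[-1, 0], [-1, -6]]
det(C) = (-1)·(-6) - 0·(-1) = 6 - 0 = 6
Since det(C) ≠ 0, rank(C) = 2 and the system is completely controllable.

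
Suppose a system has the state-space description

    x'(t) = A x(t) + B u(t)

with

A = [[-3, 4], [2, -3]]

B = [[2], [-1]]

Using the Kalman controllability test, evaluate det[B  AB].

4

AB = [[-10], [7]]
Controllability matrix C = [B  AB] = [[2, -10], [-1, 7]]
det(C) = 2·7 - (-10)·(-1) = 14 - 10 = 4
Since det(C) ≠ 0, rank(C) = 2 and the system is completely controllable.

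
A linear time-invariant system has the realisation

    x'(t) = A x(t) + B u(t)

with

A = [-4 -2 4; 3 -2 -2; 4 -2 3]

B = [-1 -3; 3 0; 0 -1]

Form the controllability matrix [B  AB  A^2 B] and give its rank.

AB = [[-2, 8], [-9, -7], [-10, -15]]
A^2B = [[-14, -78], [32, 68], [-20, 1]]
Controllability matrix C = [B  AB  A^2B] = [[-1, -3, -2, 8, -14, -78], [3, 0, -9, -7, 32, 68], [0, -1, -10, -15, -20, 1]]
Take the 3×3 submatrix of C formed by columns 1, 2, 3: [[-1, -3, -2], [3, 0, -9], [0, -1, -10]]. Its determinant is (-1)·(0·(-10) - (-9)·(-1)) - (-3)·(3·(-10) - (-9)·0) + (-2)·(3·(-1) - 0·0) = (-1)·(-9) - (-3)·(-30) + (-2)·(-3) = -75 ≠ 0.
So rank(C) ≥ 3; since C has 3 rows, rank(C) = 3.
rank(C) = 3 = n, so the pair (A, B) is completely controllable.

3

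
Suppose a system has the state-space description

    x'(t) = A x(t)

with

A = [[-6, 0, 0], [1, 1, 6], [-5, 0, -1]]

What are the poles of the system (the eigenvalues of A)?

-6, -1, 1

det(sI - A) = s^3 - (tr A)s^2 + (M11 + M22 + M33)s - det A, where Mii is the 2×2 principal minor of A obtained by deleting row i and column i.
tr A = (-6) + 1 + (-1) = -6; M11 = 1·(-1) - 6·0 = -1 - 0 = -1; M22 = (-6)·(-1) - 0·(-5) = 6 - 0 = 6; M33 = (-6)·1 - 0·1 = -6 - 0 = -6; sum of minors = -1.
det A = (-6)·(1·(-1) - 6·0) - 0·(1·(-1) - 6·(-5)) + 0·(1·0 - 1·(-5)) = (-6)·(-1) - 0·29 + 0·5 = 6.
So p(s) = det(sI - A) = s^3 + 6s^2 - s - 6.
Rational-root test: any integer root divides -6. Testing small divisors, s = -1 works: p(-1) = -1 + 6 + 1 + (-6) = 0, so (s + 1) is a factor.
Dividing, p(s) = (s + 1)(s^2 + 5s - 6).
Factor s^2 + 5s - 6: two numbers with sum -5 and product -6 are 1 and -6, so s^2 + 5s - 6 = (s - 1)(s + 6).
Hence p(s) = (s - 1) (s + 1) (s + 6), with roots -6, -1, 1.
At least one eigenvalue has non-negative real part, so the system is not asymptotically stable.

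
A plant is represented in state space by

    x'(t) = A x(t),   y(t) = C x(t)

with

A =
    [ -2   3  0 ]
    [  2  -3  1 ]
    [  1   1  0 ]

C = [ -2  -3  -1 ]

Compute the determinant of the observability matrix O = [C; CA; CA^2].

CA = [[-3, 2, -3]]
CA^2 = [[7, -18, 2]]
Observability matrix O = [C; CA; CA^2] = [[-2, -3, -1], [-3, 2, -3], [7, -18, 2]]
Expanding along the first row, det(O) = (-2)·(2·2 - (-3)·(-18)) - (-3)·((-3)·2 - (-3)·7) + (-1)·((-3)·(-18) - 2·7) = (-2)·(-50) - (-3)·15 + (-1)·40 = 105
Since det(O) ≠ 0, rank(O) = 3 and the system is completely observable.

105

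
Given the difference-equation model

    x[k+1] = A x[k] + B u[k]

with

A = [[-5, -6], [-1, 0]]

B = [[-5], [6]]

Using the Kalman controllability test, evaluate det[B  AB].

AB = [[-11], [5]]
Controllability matrix C = [B  AB] = [[-5, -11], [6, 5]]
det(C) = (-5)·5 - (-11)·6 = -25 - (-66) = 41
Since det(C) ≠ 0, rank(C) = 2 and the system is completely controllable.

41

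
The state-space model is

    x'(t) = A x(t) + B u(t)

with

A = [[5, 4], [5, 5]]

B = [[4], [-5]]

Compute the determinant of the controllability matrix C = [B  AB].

-20

AB = [[0], [-5]]
Controllability matrix C = [B  AB] = [[4, 0], [-5, -5]]
det(C) = 4·(-5) - 0·(-5) = -20 - 0 = -20
Since det(C) ≠ 0, rank(C) = 2 and the system is completely controllable.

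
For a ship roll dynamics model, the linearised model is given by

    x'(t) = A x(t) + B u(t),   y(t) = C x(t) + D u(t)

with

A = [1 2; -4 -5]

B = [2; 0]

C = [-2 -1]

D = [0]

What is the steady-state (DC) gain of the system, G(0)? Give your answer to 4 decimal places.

G(0) = C(-A)^{-1}B + D = -C A^{-1} B + D.
det A = 3, so A^{-1} = (1/3)·adj(A) = [[-5/3, -2/3], [4/3, 1/3]]
A^{-1} B = [-10/3, 8/3]^T
C A^{-1} B = 4
G(0) = D - C A^{-1} B = 0 - (4) = -4

-4.0000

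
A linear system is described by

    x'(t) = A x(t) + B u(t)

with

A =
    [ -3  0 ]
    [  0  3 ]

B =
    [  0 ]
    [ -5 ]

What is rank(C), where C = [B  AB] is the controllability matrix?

1

AB = [[0], [-15]]
Controllability matrix C = [B  AB] = [[0, 0], [-5, -15]]
Every column of C is a scalar multiple of column 1 = [0, -5] (multipliers 1, 3), so the columns span a one-dimensional space.
C ≠ 0, hence rank(C) = 1.
rank(C) = 1 < n = 2, so the pair (A, B) is not completely controllable.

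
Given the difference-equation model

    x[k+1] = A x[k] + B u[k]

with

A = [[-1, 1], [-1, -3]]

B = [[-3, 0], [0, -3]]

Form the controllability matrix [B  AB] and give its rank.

AB = [[3, -3], [3, 9]]
Controllability matrix C = [B  AB] = [[-3, 0, 3, -3], [0, -3, 3, 9]]
Take the 2×2 submatrix of C formed by columns 1, 2: [[-3, 0], [0, -3]]. Its determinant is (-3)·(-3) - 0·0 = 9 - 0 = 9 ≠ 0.
So rank(C) ≥ 2; since C has 2 rows, rank(C) = 2.
rank(C) = 2 = n, so the pair (A, B) is completely controllable.

2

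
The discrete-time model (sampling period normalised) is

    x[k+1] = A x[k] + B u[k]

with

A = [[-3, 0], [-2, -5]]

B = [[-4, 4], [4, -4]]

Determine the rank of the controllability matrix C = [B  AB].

AB = [[12, -12], [-12, 12]]
Controllability matrix C = [B  AB] = [[-4, 4, 12, -12], [4, -4, -12, 12]]
Every column of C is a scalar multiple of column 1 = [-4, 4] (multipliers 1, -1, -3, 3), so the columns span a one-dimensional space.
C ≠ 0, hence rank(C) = 1.
rank(C) = 1 < n = 2, so the pair (A, B) is not completely controllable.

1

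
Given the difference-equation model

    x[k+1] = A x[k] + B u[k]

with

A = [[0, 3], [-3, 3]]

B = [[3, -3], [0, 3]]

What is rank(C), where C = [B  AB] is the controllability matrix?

AB = [[0, 9], [-9, 18]]
Controllability matrix C = [B  AB] = [[3, -3, 0, 9], [0, 3, -9, 18]]
Take the 2×2 submatrix of C formed by columns 1, 2: [[3, -3], [0, 3]]. Its determinant is 3·3 - (-3)·0 = 9 - 0 = 9 ≠ 0.
So rank(C) ≥ 2; since C has 2 rows, rank(C) = 2.
rank(C) = 2 = n, so the pair (A, B) is completely controllable.

2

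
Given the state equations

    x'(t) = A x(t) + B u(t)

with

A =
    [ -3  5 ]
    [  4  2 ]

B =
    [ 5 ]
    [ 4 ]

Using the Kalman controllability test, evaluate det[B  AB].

AB = [[5], [28]]
Controllability matrix C = [B  AB] = [[5, 5], [4, 28]]
det(C) = 5·28 - 5·4 = 140 - 20 = 120
Since det(C) ≠ 0, rank(C) = 2 and the system is completely controllable.

120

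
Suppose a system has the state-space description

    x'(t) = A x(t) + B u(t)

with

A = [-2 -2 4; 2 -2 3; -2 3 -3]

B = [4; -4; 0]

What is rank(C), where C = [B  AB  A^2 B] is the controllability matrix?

3

AB = [[0], [16], [-20]]
A^2B = [[-112], [-92], [108]]
Controllability matrix C = [B  AB  A^2B] = [[4, 0, -112], [-4, 16, -92], [0, -20, 108]]
det(C) = 4·(16·108 - (-92)·(-20)) - 0·((-4)·108 - (-92)·0) + (-112)·((-4)·(-20) - 16·0) = 4·(-112) - 0·(-432) + (-112)·80 = -9408 ≠ 0, so rank(C) = 3.
rank(C) = 3 = n, so the pair (A, B) is completely controllable.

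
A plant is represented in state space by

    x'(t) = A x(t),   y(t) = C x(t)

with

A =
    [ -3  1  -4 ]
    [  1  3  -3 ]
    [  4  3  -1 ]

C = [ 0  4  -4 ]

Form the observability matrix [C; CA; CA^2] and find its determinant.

CA = [[-12, 0, -8]]
CA^2 = [[4, -36, 56]]
Observability matrix O = [C; CA; CA^2] = [[0, 4, -4], [-12, 0, -8], [4, -36, 56]]
Expanding along the first row, det(O) = 0·(0·56 - (-8)·(-36)) - 4·((-12)·56 - (-8)·4) + (-4)·((-12)·(-36) - 0·4) = 0·(-288) - 4·(-640) + (-4)·432 = 832
Since det(O) ≠ 0, rank(O) = 3 and the system is completely observable.

832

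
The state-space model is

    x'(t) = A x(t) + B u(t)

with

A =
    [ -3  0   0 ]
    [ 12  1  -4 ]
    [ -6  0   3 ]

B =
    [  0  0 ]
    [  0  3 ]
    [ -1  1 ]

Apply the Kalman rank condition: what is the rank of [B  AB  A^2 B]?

AB = [[0, 0], [4, -1], [-3, 3]]
A^2B = [[0, 0], [16, -13], [-9, 9]]
Controllability matrix C = [B  AB  A^2B] = [[0, 0, 0, 0, 0, 0], [0, 3, 4, -1, 16, -13], [-1, 1, -3, 3, -9, 9]]
Row 1 of C is identically zero, so rank(C) ≤ 2.
The 2×2 minor from rows 2, 3, columns 1, 2 is 0·1 - 3·(-1) = 0 - (-3) = 3 ≠ 0, so rank(C) = 2.
rank(C) = 2 < n = 3, so the pair (A, B) is not completely controllable.

2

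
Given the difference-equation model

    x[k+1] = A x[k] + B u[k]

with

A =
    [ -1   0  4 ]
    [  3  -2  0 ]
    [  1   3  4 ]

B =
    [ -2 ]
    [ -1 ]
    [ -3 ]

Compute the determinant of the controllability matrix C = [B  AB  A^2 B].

-22

AB = [[-10], [-4], [-17]]
A^2B = [[-58], [-22], [-90]]
Controllability matrix C = [B  AB  A^2B] = [[-2, -10, -58], [-1, -4, -22], [-3, -17, -90]]
Expanding along the first row, det(C) = (-2)·((-4)·(-90) - (-22)·(-17)) - (-10)·((-1)·(-90) - (-22)·(-3)) + (-58)·((-1)·(-17) - (-4)·(-3)) = (-2)·(-14) - (-10)·24 + (-58)·5 = -22
Since det(C) ≠ 0, rank(C) = 3 and the system is completely controllable.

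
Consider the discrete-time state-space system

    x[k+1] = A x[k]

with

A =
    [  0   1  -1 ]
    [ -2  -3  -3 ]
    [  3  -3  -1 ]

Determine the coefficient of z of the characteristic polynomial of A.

Expand det(zI - A) for the 3×3 matrix.
p(z) = z^3 + 4z^2 - z + 26.
(Check: constant term = det(-A) = (-1)^3 det A = 26; coefficient of z^2 = -tr A = 4.)
The coefficient of z is -1.

-1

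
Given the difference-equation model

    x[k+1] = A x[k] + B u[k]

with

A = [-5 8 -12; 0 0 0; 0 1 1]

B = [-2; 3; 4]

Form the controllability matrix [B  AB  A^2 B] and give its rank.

AB = [[-14], [0], [7]]
A^2B = [[-14], [0], [7]]
Controllability matrix C = [B  AB  A^2B] = [[-2, -14, -14], [3, 0, 0], [4, 7, 7]]
The rows r1, r2, r3 of C are linearly dependent: r1 - 2·r2 + 2·r3 = 0 (check each entry), so rank(C) ≤ 2.
The 2×2 minor from rows 1, 2, columns 1, 2 is (-2)·0 - (-14)·3 = 0 - (-42) = 42 ≠ 0, so rank(C) = 2.
rank(C) = 2 < n = 3, so the pair (A, B) is not completely controllable.

2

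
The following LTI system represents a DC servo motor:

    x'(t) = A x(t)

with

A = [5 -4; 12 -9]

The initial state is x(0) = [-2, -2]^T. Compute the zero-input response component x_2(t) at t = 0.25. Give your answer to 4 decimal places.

-2.7833

det(sI - A) = s^2 - (tr A)s + det A, with tr A = 5 + (-9) = -4 and det A = 5·(-9) - (-4)·12 = -45 - (-48) = 3.
So p(s) = det(sI - A) = s^2 + 4s + 3.
Factor s^2 + 4s + 3: two numbers with sum -4 and product 3 are -1 and -3, so s^2 + 4s + 3 = (s + 1)(s + 3).
Hence p(s) = (s + 1) (s + 3), with roots -3, -1.
The eigenvalues -3, -1 are distinct and real, so A is diagonalisable and x(t) = e^{At} x(0) = V diag(e^{λ_i t}) V^{-1} x(0), where the columns of V are the eigenvectors.
λ = -3: A - (-3)I = [[8, -4], [12, -6]]. Row 1 gives 8·v1 + (-4)·v2 = 0, so take v_1 = [-1, -2]^T.
λ = -1: A - (-1)I = [[6, -4], [12, -8]]. Row 1 gives 6·v1 + (-4)·v2 = 0, so take v_2 = [-2, -3]^T.
V = [v_1 v_2] = [[-1, -2], [-2, -3]] has det V = -1, so V^{-1} = adj(V)/det V = [[3, -2], [-2, 1]].
Modal coordinates z(0) = V^{-1} x(0): 3·(-2) + (-2)·(-2) = -2; (-2)·(-2) + 1·(-2) = 2; so z(0) = [-2, 2]^T.
x_2(t) = Σ_i (v_i)_2 · z_i(0) · e^{λ_i t} (row 2 of V times the modal terms).
x_2(0.25) = (-2)·(-2)·e^{-3·0.25} + (-3)·2·e^{-1·0.25} = 4·0.472367 + (-6)·0.778801 = -2.7833.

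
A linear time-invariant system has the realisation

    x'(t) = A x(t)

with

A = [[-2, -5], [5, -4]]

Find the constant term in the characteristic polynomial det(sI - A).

For a 2×2 matrix, det(sI - A) = s^2 - (tr A)s + det A.
tr A = -6, det A = 33.
So p(s) = s^2 + 6s + 33.
The constant term is 33.

33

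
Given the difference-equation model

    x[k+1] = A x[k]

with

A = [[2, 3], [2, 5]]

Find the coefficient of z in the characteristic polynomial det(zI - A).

For a 2×2 matrix, det(zI - A) = z^2 - (tr A)z + det A.
tr A = 7, det A = 4.
So p(z) = z^2 - 7z + 4.
The coefficient of z is -7.

-7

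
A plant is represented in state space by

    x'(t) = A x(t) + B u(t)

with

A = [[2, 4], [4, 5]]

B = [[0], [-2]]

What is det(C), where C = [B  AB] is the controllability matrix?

AB = [[-8], [-10]]
Controllability matrix C = [B  AB] = [[0, -8], [-2, -10]]
det(C) = 0·(-10) - (-8)·(-2) = 0 - 16 = -16
Since det(C) ≠ 0, rank(C) = 2 and the system is completely controllable.

-16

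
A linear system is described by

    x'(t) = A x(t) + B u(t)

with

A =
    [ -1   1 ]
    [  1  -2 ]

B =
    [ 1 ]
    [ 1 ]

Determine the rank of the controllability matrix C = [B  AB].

2

AB = [[0], [-1]]
Controllability matrix C = [B  AB] = [[1, 0], [1, -1]]
det(C) = 1·(-1) - 0·1 = -1 - 0 = -1 ≠ 0, so rank(C) = 2.
rank(C) = 2 = n, so the pair (A, B) is completely controllable.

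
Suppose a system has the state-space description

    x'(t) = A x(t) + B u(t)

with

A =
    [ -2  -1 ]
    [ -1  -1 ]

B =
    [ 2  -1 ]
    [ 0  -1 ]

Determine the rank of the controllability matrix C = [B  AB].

2

AB = [[-4, 3], [-2, 2]]
Controllability matrix C = [B  AB] = [[2, -1, -4, 3], [0, -1, -2, 2]]
Take the 2×2 submatrix of C formed by columns 1, 2: [[2, -1], [0, -1]]. Its determinant is 2·(-1) - (-1)·0 = -2 - 0 = -2 ≠ 0.
So rank(C) ≥ 2; since C has 2 rows, rank(C) = 2.
rank(C) = 2 = n, so the pair (A, B) is completely controllable.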